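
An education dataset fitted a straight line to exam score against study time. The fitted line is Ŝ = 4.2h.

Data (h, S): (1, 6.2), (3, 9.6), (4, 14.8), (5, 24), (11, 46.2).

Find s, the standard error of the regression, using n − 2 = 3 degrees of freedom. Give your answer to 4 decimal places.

s = 2.9439

h=1: Ŝ = 4.2·1 = 4.2; e = 6.2 − 4.2 = 2
h=3: Ŝ = 4.2·3 = 12.6; e = 9.6 − 12.6 = -3
h=4: Ŝ = 4.2·4 = 16.8; e = 14.8 − 16.8 = -2
h=5: Ŝ = 4.2·5 = 21; e = 24 − 21 = 3
h=11: Ŝ = 4.2·11 = 46.2; e = 46.2 − 46.2 = 0
SSE = 4 + 9 + 4 + 9 + 0 = 26
s = √(26/3) = √8.66667 ≈ 2.9439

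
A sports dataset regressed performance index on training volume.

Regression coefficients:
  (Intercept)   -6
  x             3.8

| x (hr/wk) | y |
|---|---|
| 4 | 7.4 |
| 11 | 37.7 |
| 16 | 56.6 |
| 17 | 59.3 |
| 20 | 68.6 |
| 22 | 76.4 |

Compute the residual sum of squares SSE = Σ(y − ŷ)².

x=4: ŷ = -6 + 3.8·4 = 9.2; e = 7.4 − 9.2 = -1.8
x=11: ŷ = -6 + 3.8·11 = 35.8; e = 37.7 − 35.8 = 1.9
x=16: ŷ = -6 + 3.8·16 = 54.8; e = 56.6 − 54.8 = 1.8
x=17: ŷ = -6 + 3.8·17 = 58.6; e = 59.3 − 58.6 = 0.7
x=20: ŷ = -6 + 3.8·20 = 70; e = 68.6 − 70 = -1.4
x=22: ŷ = -6 + 3.8·22 = 77.6; e = 76.4 − 77.6 = -1.2
SSE = 3.24 + 3.61 + 3.24 + 0.49 + 1.96 + 1.44 = 13.98

SSE = 13.98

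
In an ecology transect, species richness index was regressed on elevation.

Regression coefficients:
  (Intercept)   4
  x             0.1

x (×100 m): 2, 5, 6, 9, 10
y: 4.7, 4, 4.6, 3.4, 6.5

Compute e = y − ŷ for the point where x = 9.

e = -1.5

ŷ = 4 + 0.1·9 = 4.9
e = 3.4 − 4.9 = -1.5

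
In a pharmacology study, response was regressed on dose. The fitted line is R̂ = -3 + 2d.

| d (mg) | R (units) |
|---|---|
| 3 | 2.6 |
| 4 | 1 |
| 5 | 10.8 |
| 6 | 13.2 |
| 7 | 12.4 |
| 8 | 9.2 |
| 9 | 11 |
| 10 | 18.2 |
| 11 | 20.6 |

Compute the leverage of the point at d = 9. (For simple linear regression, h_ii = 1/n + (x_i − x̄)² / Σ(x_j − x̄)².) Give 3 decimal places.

d̄ = (3 + 4 + 5 + 6 + 7 + 8 + 9 + 10 + 11)/9 = 7
Σ(d − d̄)² = 16 + 9 + 4 + 1 + 0 + 1 + 4 + 9 + 16 = 60
h = 1/9 + (2)²/60 = 0.111111 + 0.0666667 = 0.178

h = 0.178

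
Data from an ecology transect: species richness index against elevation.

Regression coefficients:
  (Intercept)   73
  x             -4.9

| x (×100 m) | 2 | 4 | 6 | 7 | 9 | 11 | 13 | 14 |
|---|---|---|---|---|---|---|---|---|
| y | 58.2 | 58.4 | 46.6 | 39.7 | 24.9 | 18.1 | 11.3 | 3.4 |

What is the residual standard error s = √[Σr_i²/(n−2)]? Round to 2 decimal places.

s = 3.70

x=2: ŷ = 73 − 4.9·2 = 63.2; r = 58.2 − 63.2 = -5
x=4: ŷ = 73 − 4.9·4 = 53.4; r = 58.4 − 53.4 = 5
x=6: ŷ = 73 − 4.9·6 = 43.6; r = 46.6 − 43.6 = 3
x=7: ŷ = 73 − 4.9·7 = 38.7; r = 39.7 − 38.7 = 1
x=9: ŷ = 73 − 4.9·9 = 28.9; r = 24.9 − 28.9 = -4
x=11: ŷ = 73 − 4.9·11 = 19.1; r = 18.1 − 19.1 = -1
x=13: ŷ = 73 − 4.9·13 = 9.3; r = 11.3 − 9.3 = 2
x=14: ŷ = 73 − 4.9·14 = 4.4; r = 3.4 − 4.4 = -1
SSE = 25 + 25 + 9 + 1 + 16 + 1 + 4 + 1 = 82
s = √(82/6) = √13.6667 ≈ 3.70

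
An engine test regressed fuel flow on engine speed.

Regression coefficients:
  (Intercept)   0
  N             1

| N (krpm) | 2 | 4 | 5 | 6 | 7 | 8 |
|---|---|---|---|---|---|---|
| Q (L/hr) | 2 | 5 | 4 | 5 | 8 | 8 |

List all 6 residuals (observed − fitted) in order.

0, 1, -1, -1, 1, 0

N=2: Q̂ = 2 = 2; e = 2 − 2 = 0
N=4: Q̂ = 4 = 4; e = 5 − 4 = 1
N=5: Q̂ = 5 = 5; e = 4 − 5 = -1
N=6: Q̂ = 6 = 6; e = 5 − 6 = -1
N=7: Q̂ = 7 = 7; e = 8 − 7 = 1
N=8: Q̂ = 8 = 8; e = 8 − 8 = 0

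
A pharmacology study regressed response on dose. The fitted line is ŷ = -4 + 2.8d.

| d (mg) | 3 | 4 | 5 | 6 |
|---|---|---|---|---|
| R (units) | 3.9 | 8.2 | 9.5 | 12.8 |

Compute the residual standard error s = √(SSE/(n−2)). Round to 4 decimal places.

d=3: ŷ = -4 + 2.8·3 = 4.4; e = 3.9 − 4.4 = -0.5
d=4: ŷ = -4 + 2.8·4 = 7.2; e = 8.2 − 7.2 = 1
d=5: ŷ = -4 + 2.8·5 = 10; e = 9.5 − 10 = -0.5
d=6: ŷ = -4 + 2.8·6 = 12.8; e = 12.8 − 12.8 = 0
SSE = 0.25 + 1 + 0.25 + 0 = 1.5
s = √(1.5/2) = √0.75 ≈ 0.8660

s = 0.8660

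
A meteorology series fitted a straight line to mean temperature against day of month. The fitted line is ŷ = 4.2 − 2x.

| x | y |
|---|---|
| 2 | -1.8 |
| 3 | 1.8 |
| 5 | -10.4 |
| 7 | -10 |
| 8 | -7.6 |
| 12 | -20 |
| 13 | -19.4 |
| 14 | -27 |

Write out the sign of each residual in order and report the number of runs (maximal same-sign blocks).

7 runs

x=2: ŷ = 4.2 − 2·2 = 0.2; r = -1.8 − 0.2 = -2
x=3: ŷ = 4.2 − 2·3 = -1.8; r = 1.8 − (-1.8) = 3.6
x=5: ŷ = 4.2 − 2·5 = -5.8; r = -10.4 − (-5.8) = -4.6
x=7: ŷ = 4.2 − 2·7 = -9.8; r = -10 − (-9.8) = -0.2
x=8: ŷ = 4.2 − 2·8 = -11.8; r = -7.6 − (-11.8) = 4.2
x=12: ŷ = 4.2 − 2·12 = -19.8; r = -20 − (-19.8) = -0.2
x=13: ŷ = 4.2 − 2·13 = -21.8; r = -19.4 − (-21.8) = 2.4
x=14: ŷ = 4.2 − 2·14 = -23.8; r = -27 − (-23.8) = -3.2
Signs: − + − − + − + −
Runs: −×1, +×1, −×2, +×1, −×1, +×1, −×1 → 7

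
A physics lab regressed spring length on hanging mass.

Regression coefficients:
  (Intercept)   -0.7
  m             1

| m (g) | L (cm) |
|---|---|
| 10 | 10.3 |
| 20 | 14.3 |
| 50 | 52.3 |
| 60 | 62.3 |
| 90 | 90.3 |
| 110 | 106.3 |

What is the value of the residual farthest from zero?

e = -5

m=10: L̂ = -0.7 + 10 = 9.3; e = 10.3 − 9.3 = 1
m=20: L̂ = -0.7 + 20 = 19.3; e = 14.3 − 19.3 = -5
m=50: L̂ = -0.7 + 50 = 49.3; e = 52.3 − 49.3 = 3
m=60: L̂ = -0.7 + 60 = 59.3; e = 62.3 − 59.3 = 3
m=90: L̂ = -0.7 + 90 = 89.3; e = 90.3 − 89.3 = 1
m=110: L̂ = -0.7 + 110 = 109.3; e = 106.3 − 109.3 = -3
Largest |e| is 5 at m = 20, residual -5.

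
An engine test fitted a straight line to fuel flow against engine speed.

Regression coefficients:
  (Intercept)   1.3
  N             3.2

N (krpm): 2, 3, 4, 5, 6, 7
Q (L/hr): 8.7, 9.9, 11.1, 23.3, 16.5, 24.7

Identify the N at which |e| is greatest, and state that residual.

N=2: ŷ = 1.3 + 3.2·2 = 7.7; e = 8.7 − 7.7 = 1
N=3: ŷ = 1.3 + 3.2·3 = 10.9; e = 9.9 − 10.9 = -1
N=4: ŷ = 1.3 + 3.2·4 = 14.1; e = 11.1 − 14.1 = -3
N=5: ŷ = 1.3 + 3.2·5 = 17.3; e = 23.3 − 17.3 = 6
N=6: ŷ = 1.3 + 3.2·6 = 20.5; e = 16.5 − 20.5 = -4
N=7: ŷ = 1.3 + 3.2·7 = 23.7; e = 24.7 − 23.7 = 1
Largest |e| is 6 at N = 5, residual 6.

N = 5, e = 6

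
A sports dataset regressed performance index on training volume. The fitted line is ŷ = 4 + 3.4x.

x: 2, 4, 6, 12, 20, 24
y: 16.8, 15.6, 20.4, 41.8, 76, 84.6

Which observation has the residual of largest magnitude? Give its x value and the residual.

x = 2, r = 6

x=2: ŷ = 4 + 3.4·2 = 10.8; r = 16.8 − 10.8 = 6
x=4: ŷ = 4 + 3.4·4 = 17.6; r = 15.6 − 17.6 = -2
x=6: ŷ = 4 + 3.4·6 = 24.4; r = 20.4 − 24.4 = -4
x=12: ŷ = 4 + 3.4·12 = 44.8; r = 41.8 − 44.8 = -3
x=20: ŷ = 4 + 3.4·20 = 72; r = 76 − 72 = 4
x=24: ŷ = 4 + 3.4·24 = 85.6; r = 84.6 − 85.6 = -1
Largest |r| is 6 at x = 2, residual 6.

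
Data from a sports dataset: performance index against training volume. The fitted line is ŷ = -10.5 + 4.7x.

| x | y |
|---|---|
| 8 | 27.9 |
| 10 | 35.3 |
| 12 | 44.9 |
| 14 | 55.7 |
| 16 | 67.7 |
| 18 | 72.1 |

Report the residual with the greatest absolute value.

r = 3

x=8: ŷ = -10.5 + 4.7·8 = 27.1; r = 27.9 − 27.1 = 0.8
x=10: ŷ = -10.5 + 4.7·10 = 36.5; r = 35.3 − 36.5 = -1.2
x=12: ŷ = -10.5 + 4.7·12 = 45.9; r = 44.9 − 45.9 = -1
x=14: ŷ = -10.5 + 4.7·14 = 55.3; r = 55.7 − 55.3 = 0.4
x=16: ŷ = -10.5 + 4.7·16 = 64.7; r = 67.7 − 64.7 = 3
x=18: ŷ = -10.5 + 4.7·18 = 74.1; r = 72.1 − 74.1 = -2
Largest |r| is 3 at x = 16, residual 3.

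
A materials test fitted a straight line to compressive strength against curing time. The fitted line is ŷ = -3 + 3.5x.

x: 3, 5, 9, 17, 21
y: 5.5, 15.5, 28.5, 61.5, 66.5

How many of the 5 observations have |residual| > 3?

x=3: ŷ = -3 + 3.5·3 = 7.5; r = 5.5 − 7.5 = -2
x=5: ŷ = -3 + 3.5·5 = 14.5; r = 15.5 − 14.5 = 1
x=9: ŷ = -3 + 3.5·9 = 28.5; r = 28.5 − 28.5 = 0
x=17: ŷ = -3 + 3.5·17 = 56.5; r = 61.5 − 56.5 = 5
x=21: ŷ = -3 + 3.5·21 = 70.5; r = 66.5 − 70.5 = -4
|r| > 3: x=17 (|r|=5), x=21 (|r|=4) → 2

2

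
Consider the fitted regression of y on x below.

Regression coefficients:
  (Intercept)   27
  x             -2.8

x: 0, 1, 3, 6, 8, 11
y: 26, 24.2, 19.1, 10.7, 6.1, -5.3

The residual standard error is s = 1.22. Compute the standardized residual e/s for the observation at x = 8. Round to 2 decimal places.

1.23

ŷ = 27 − 2.8·8 = 4.6
e = 6.1 − 4.6 = 1.5
e/s = 1.5 / 1.22 = 1.23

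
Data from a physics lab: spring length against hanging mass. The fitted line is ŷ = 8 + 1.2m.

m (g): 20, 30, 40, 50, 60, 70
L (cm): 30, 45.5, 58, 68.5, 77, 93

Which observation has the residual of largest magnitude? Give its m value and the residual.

m=20: ŷ = 8 + 1.2·20 = 32; e = 30 − 32 = -2
m=30: ŷ = 8 + 1.2·30 = 44; e = 45.5 − 44 = 1.5
m=40: ŷ = 8 + 1.2·40 = 56; e = 58 − 56 = 2
m=50: ŷ = 8 + 1.2·50 = 68; e = 68.5 − 68 = 0.5
m=60: ŷ = 8 + 1.2·60 = 80; e = 77 − 80 = -3
m=70: ŷ = 8 + 1.2·70 = 92; e = 93 − 92 = 1
Largest |e| is 3 at m = 60, residual -3.

m = 60, e = -3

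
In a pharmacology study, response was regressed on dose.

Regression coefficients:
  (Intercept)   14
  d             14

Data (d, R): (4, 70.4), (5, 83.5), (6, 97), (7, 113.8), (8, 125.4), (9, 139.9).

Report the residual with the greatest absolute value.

e = 1.8

d=4: R̂ = 14 + 14·4 = 70; e = 70.4 − 70 = 0.4
d=5: R̂ = 14 + 14·5 = 84; e = 83.5 − 84 = -0.5
d=6: R̂ = 14 + 14·6 = 98; e = 97 − 98 = -1
d=7: R̂ = 14 + 14·7 = 112; e = 113.8 − 112 = 1.8
d=8: R̂ = 14 + 14·8 = 126; e = 125.4 − 126 = -0.6
d=9: R̂ = 14 + 14·9 = 140; e = 139.9 − 140 = -0.1
Largest |e| is 1.8 at d = 7, residual 1.8.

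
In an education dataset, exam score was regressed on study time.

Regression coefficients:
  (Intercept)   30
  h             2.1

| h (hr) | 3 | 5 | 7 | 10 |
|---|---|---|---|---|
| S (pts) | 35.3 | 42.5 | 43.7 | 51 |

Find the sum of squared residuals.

h=3: ŷ = 30 + 2.1·3 = 36.3; e = 35.3 − 36.3 = -1
h=5: ŷ = 30 + 2.1·5 = 40.5; e = 42.5 − 40.5 = 2
h=7: ŷ = 30 + 2.1·7 = 44.7; e = 43.7 − 44.7 = -1
h=10: ŷ = 30 + 2.1·10 = 51; e = 51 − 51 = 0
SSE = 1 + 4 + 1 + 0 = 6

SSE = 6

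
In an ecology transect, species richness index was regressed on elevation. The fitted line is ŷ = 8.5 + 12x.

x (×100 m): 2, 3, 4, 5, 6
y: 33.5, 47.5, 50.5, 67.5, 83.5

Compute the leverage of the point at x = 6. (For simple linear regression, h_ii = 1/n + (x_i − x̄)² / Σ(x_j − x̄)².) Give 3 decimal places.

h = 0.600

x̄ = (2 + 3 + 4 + 5 + 6)/5 = 4
Σ(x − x̄)² = 4 + 1 + 0 + 1 + 4 = 10
h = 1/5 + (2)²/10 = 0.2 + 0.4 = 0.600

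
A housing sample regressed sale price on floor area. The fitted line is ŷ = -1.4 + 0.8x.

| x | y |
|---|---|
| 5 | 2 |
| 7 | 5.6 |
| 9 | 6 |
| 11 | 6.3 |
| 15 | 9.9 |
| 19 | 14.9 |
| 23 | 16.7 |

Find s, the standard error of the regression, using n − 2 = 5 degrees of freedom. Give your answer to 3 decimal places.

s = 1.035

x=5: ŷ = -1.4 + 0.8·5 = 2.6; e = 2 − 2.6 = -0.6
x=7: ŷ = -1.4 + 0.8·7 = 4.2; e = 5.6 − 4.2 = 1.4
x=9: ŷ = -1.4 + 0.8·9 = 5.8; e = 6 − 5.8 = 0.2
x=11: ŷ = -1.4 + 0.8·11 = 7.4; e = 6.3 − 7.4 = -1.1
x=15: ŷ = -1.4 + 0.8·15 = 10.6; e = 9.9 − 10.6 = -0.7
x=19: ŷ = -1.4 + 0.8·19 = 13.8; e = 14.9 − 13.8 = 1.1
x=23: ŷ = -1.4 + 0.8·23 = 17; e = 16.7 − 17 = -0.3
SSE = 0.36 + 1.96 + 0.04 + 1.21 + 0.49 + 1.21 + 0.09 = 5.36
s = √(5.36/5) = √1.072 ≈ 1.035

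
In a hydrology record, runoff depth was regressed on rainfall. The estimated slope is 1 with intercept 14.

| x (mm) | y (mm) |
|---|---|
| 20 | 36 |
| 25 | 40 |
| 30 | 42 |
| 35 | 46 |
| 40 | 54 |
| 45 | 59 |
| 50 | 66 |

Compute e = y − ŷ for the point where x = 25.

e = 1

ŷ = 14 + 25 = 39
e = 40 − 39 = 1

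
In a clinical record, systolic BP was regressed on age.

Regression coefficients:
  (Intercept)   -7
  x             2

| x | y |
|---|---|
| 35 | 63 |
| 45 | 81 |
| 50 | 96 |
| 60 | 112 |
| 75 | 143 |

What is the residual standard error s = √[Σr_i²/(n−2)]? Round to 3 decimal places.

x=35: ŷ = -7 + 2·35 = 63; r = 63 − 63 = 0
x=45: ŷ = -7 + 2·45 = 83; r = 81 − 83 = -2
x=50: ŷ = -7 + 2·50 = 93; r = 96 − 93 = 3
x=60: ŷ = -7 + 2·60 = 113; r = 112 − 113 = -1
x=75: ŷ = -7 + 2·75 = 143; r = 143 − 143 = 0
SSE = 0 + 4 + 9 + 1 + 0 = 14
s = √(14/3) = √4.66667 ≈ 2.160

s = 2.160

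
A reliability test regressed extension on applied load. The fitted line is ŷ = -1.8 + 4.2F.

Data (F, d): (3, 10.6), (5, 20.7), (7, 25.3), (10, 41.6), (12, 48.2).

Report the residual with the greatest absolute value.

e = -2.3

F=3: ŷ = -1.8 + 4.2·3 = 10.8; e = 10.6 − 10.8 = -0.2
F=5: ŷ = -1.8 + 4.2·5 = 19.2; e = 20.7 − 19.2 = 1.5
F=7: ŷ = -1.8 + 4.2·7 = 27.6; e = 25.3 − 27.6 = -2.3
F=10: ŷ = -1.8 + 4.2·10 = 40.2; e = 41.6 − 40.2 = 1.4
F=12: ŷ = -1.8 + 4.2·12 = 48.6; e = 48.2 − 48.6 = -0.4
Largest |e| is 2.3 at F = 7, residual -2.3.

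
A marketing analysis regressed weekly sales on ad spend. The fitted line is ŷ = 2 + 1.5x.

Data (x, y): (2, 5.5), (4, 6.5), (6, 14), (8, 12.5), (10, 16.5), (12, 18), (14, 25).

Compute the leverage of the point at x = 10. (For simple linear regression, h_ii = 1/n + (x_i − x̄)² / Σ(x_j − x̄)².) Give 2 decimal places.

h = 0.18

x̄ = (2 + 4 + 6 + 8 + 10 + 12 + 14)/7 = 8
Σ(x − x̄)² = 36 + 16 + 4 + 0 + 4 + 16 + 36 = 112
h = 1/7 + (2)²/112 = 0.142857 + 0.0357143 = 0.18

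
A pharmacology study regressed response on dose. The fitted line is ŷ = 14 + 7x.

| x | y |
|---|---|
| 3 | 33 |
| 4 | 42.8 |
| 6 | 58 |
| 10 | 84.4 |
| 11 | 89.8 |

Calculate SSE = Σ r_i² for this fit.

x=3: ŷ = 14 + 7·3 = 35; r = 33 − 35 = -2
x=4: ŷ = 14 + 7·4 = 42; r = 42.8 − 42 = 0.8
x=6: ŷ = 14 + 7·6 = 56; r = 58 − 56 = 2
x=10: ŷ = 14 + 7·10 = 84; r = 84.4 − 84 = 0.4
x=11: ŷ = 14 + 7·11 = 91; r = 89.8 − 91 = -1.2
SSE = 4 + 0.64 + 4 + 0.16 + 1.44 = 10.24

SSE = 10.24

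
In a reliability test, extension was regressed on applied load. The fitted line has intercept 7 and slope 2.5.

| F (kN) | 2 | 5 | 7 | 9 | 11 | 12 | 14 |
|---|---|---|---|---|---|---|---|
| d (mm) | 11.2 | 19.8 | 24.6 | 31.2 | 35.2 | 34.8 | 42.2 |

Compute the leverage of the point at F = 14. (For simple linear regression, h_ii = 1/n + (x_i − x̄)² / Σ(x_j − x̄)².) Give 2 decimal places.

h = 0.42

F̄ = (2 + 5 + 7 + 9 + 11 + 12 + 14)/7 = 8.57143
Σ(F − F̄)² = 43.1837 + 12.7551 + 2.46939 + 0.183673 + 5.89796 + 11.7551 + 29.4694 = 105.714
h = 1/7 + (5.42857)²/105.714 = 0.142857 + 0.278764 = 0.42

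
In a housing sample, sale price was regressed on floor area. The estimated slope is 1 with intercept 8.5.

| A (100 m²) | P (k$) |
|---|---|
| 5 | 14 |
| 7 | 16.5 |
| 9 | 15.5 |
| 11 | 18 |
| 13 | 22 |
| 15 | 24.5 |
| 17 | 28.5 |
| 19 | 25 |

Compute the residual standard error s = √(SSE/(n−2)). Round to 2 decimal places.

A=5: P̂ = 8.5 + 5 = 13.5; e = 14 − 13.5 = 0.5
A=7: P̂ = 8.5 + 7 = 15.5; e = 16.5 − 15.5 = 1
A=9: P̂ = 8.5 + 9 = 17.5; e = 15.5 − 17.5 = -2
A=11: P̂ = 8.5 + 11 = 19.5; e = 18 − 19.5 = -1.5
A=13: P̂ = 8.5 + 13 = 21.5; e = 22 − 21.5 = 0.5
A=15: P̂ = 8.5 + 15 = 23.5; e = 24.5 − 23.5 = 1
A=17: P̂ = 8.5 + 17 = 25.5; e = 28.5 − 25.5 = 3
A=19: P̂ = 8.5 + 19 = 27.5; e = 25 − 27.5 = -2.5
SSE = 0.25 + 1 + 4 + 2.25 + 0.25 + 1 + 9 + 6.25 = 24
s = √(24/6) = √4 ≈ 2.00

s = 2.00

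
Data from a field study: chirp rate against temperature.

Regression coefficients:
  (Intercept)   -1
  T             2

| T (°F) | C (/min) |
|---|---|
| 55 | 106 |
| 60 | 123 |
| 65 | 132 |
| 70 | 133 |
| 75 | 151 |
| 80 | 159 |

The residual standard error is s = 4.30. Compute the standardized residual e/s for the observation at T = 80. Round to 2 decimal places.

Ĉ = -1 + 2·80 = 159
e = 159 − 159 = 0
e/s = 0 / 4.30 = 0.00

0.00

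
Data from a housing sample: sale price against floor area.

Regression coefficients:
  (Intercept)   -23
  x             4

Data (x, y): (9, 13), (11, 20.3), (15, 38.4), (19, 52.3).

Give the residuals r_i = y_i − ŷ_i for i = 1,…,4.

x=9: ŷ = -23 + 4·9 = 13; r = 13 − 13 = 0
x=11: ŷ = -23 + 4·11 = 21; r = 20.3 − 21 = -0.7
x=15: ŷ = -23 + 4·15 = 37; r = 38.4 − 37 = 1.4
x=19: ŷ = -23 + 4·19 = 53; r = 52.3 − 53 = -0.7

0, -0.7, 1.4, -0.7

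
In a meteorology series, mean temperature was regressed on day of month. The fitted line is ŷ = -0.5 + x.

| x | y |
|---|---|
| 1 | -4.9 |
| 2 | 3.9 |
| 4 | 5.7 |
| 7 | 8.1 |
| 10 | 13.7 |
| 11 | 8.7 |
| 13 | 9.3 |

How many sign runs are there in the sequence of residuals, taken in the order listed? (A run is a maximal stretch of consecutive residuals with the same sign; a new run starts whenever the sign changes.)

x=1: ŷ = -0.5 + 1 = 0.5; e = -4.9 − 0.5 = -5.4
x=2: ŷ = -0.5 + 2 = 1.5; e = 3.9 − 1.5 = 2.4
x=4: ŷ = -0.5 + 4 = 3.5; e = 5.7 − 3.5 = 2.2
x=7: ŷ = -0.5 + 7 = 6.5; e = 8.1 − 6.5 = 1.6
x=10: ŷ = -0.5 + 10 = 9.5; e = 13.7 − 9.5 = 4.2
x=11: ŷ = -0.5 + 11 = 10.5; e = 8.7 − 10.5 = -1.8
x=13: ŷ = -0.5 + 13 = 12.5; e = 9.3 − 12.5 = -3.2
Signs: − + + + + − −
Runs: −×1, +×4, −×2 → 3

3 runs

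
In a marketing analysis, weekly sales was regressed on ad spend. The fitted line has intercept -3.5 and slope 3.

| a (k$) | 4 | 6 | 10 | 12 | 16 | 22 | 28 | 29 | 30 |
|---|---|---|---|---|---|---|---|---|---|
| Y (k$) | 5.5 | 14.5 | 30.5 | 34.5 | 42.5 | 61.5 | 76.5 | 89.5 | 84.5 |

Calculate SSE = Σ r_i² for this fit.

SSE = 90

a=4: Ŷ = -3.5 + 3·4 = 8.5; r = 5.5 − 8.5 = -3
a=6: Ŷ = -3.5 + 3·6 = 14.5; r = 14.5 − 14.5 = 0
a=10: Ŷ = -3.5 + 3·10 = 26.5; r = 30.5 − 26.5 = 4
a=12: Ŷ = -3.5 + 3·12 = 32.5; r = 34.5 − 32.5 = 2
a=16: Ŷ = -3.5 + 3·16 = 44.5; r = 42.5 − 44.5 = -2
a=22: Ŷ = -3.5 + 3·22 = 62.5; r = 61.5 − 62.5 = -1
a=28: Ŷ = -3.5 + 3·28 = 80.5; r = 76.5 − 80.5 = -4
a=29: Ŷ = -3.5 + 3·29 = 83.5; r = 89.5 − 83.5 = 6
a=30: Ŷ = -3.5 + 3·30 = 86.5; r = 84.5 − 86.5 = -2
SSE = 9 + 0 + 16 + 4 + 4 + 1 + 16 + 36 + 4 = 90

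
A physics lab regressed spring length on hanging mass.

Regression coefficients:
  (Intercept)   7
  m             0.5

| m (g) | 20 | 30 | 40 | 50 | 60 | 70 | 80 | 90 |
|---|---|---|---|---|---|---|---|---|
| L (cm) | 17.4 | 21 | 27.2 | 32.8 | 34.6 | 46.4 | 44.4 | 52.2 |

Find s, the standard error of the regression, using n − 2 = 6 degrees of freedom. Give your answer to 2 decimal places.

m=20: ŷ = 7 + 0.5·20 = 17; r = 17.4 − 17 = 0.4
m=30: ŷ = 7 + 0.5·30 = 22; r = 21 − 22 = -1
m=40: ŷ = 7 + 0.5·40 = 27; r = 27.2 − 27 = 0.2
m=50: ŷ = 7 + 0.5·50 = 32; r = 32.8 − 32 = 0.8
m=60: ŷ = 7 + 0.5·60 = 37; r = 34.6 − 37 = -2.4
m=70: ŷ = 7 + 0.5·70 = 42; r = 46.4 − 42 = 4.4
m=80: ŷ = 7 + 0.5·80 = 47; r = 44.4 − 47 = -2.6
m=90: ŷ = 7 + 0.5·90 = 52; r = 52.2 − 52 = 0.2
SSE = 0.16 + 1 + 0.04 + 0.64 + 5.76 + 19.36 + 6.76 + 0.04 = 33.76
s = √(33.76/6) = √5.62667 ≈ 2.37

s = 2.37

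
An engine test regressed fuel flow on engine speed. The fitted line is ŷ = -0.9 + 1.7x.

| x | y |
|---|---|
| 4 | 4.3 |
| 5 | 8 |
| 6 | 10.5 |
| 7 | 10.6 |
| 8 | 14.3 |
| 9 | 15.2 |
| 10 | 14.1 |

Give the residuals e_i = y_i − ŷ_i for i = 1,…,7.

x=4: ŷ = -0.9 + 1.7·4 = 5.9; e = 4.3 − 5.9 = -1.6
x=5: ŷ = -0.9 + 1.7·5 = 7.6; e = 8 − 7.6 = 0.4
x=6: ŷ = -0.9 + 1.7·6 = 9.3; e = 10.5 − 9.3 = 1.2
x=7: ŷ = -0.9 + 1.7·7 = 11; e = 10.6 − 11 = -0.4
x=8: ŷ = -0.9 + 1.7·8 = 12.7; e = 14.3 − 12.7 = 1.6
x=9: ŷ = -0.9 + 1.7·9 = 14.4; e = 15.2 − 14.4 = 0.8
x=10: ŷ = -0.9 + 1.7·10 = 16.1; e = 14.1 − 16.1 = -2

-1.6, 0.4, 1.2, -0.4, 1.6, 0.8, -2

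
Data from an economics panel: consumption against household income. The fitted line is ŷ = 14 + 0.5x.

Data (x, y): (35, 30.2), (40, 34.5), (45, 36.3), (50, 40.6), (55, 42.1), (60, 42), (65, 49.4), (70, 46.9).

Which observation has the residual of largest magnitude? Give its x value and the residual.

x=35: ŷ = 14 + 0.5·35 = 31.5; r = 30.2 − 31.5 = -1.3
x=40: ŷ = 14 + 0.5·40 = 34; r = 34.5 − 34 = 0.5
x=45: ŷ = 14 + 0.5·45 = 36.5; r = 36.3 − 36.5 = -0.2
x=50: ŷ = 14 + 0.5·50 = 39; r = 40.6 − 39 = 1.6
x=55: ŷ = 14 + 0.5·55 = 41.5; r = 42.1 − 41.5 = 0.6
x=60: ŷ = 14 + 0.5·60 = 44; r = 42 − 44 = -2
x=65: ŷ = 14 + 0.5·65 = 46.5; r = 49.4 − 46.5 = 2.9
x=70: ŷ = 14 + 0.5·70 = 49; r = 46.9 − 49 = -2.1
Largest |r| is 2.9 at x = 65, residual 2.9.

x = 65, r = 2.9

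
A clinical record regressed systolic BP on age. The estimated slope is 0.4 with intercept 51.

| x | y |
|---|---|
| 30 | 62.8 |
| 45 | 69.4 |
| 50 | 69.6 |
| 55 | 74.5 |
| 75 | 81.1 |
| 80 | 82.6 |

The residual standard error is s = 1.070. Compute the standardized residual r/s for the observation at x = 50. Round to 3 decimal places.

ŷ = 51 + 0.4·50 = 71
r = 69.6 − 71 = -1.4
r/s = -1.4 / 1.070 = -1.308

-1.308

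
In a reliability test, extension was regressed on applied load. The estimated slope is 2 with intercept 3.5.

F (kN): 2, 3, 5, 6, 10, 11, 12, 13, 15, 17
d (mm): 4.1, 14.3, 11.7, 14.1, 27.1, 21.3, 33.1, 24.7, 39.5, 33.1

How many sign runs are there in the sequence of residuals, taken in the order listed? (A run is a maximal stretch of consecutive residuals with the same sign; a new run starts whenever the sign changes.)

9 runs

F=2: ŷ = 3.5 + 2·2 = 7.5; r = 4.1 − 7.5 = -3.4
F=3: ŷ = 3.5 + 2·3 = 9.5; r = 14.3 − 9.5 = 4.8
F=5: ŷ = 3.5 + 2·5 = 13.5; r = 11.7 − 13.5 = -1.8
F=6: ŷ = 3.5 + 2·6 = 15.5; r = 14.1 − 15.5 = -1.4
F=10: ŷ = 3.5 + 2·10 = 23.5; r = 27.1 − 23.5 = 3.6
F=11: ŷ = 3.5 + 2·11 = 25.5; r = 21.3 − 25.5 = -4.2
F=12: ŷ = 3.5 + 2·12 = 27.5; r = 33.1 − 27.5 = 5.6
F=13: ŷ = 3.5 + 2·13 = 29.5; r = 24.7 − 29.5 = -4.8
F=15: ŷ = 3.5 + 2·15 = 33.5; r = 39.5 − 33.5 = 6
F=17: ŷ = 3.5 + 2·17 = 37.5; r = 33.1 − 37.5 = -4.4
Signs: − + − − + − + − + −
Runs: −×1, +×1, −×2, +×1, −×1, +×1, −×1, +×1, −×1 → 9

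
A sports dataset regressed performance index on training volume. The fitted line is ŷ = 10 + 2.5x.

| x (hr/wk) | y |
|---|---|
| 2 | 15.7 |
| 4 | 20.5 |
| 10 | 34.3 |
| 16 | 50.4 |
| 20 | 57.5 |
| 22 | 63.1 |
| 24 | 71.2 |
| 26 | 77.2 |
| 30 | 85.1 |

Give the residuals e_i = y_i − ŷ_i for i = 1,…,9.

0.7, 0.5, -0.7, 0.4, -2.5, -1.9, 1.2, 2.2, 0.1

x=2: ŷ = 10 + 2.5·2 = 15; e = 15.7 − 15 = 0.7
x=4: ŷ = 10 + 2.5·4 = 20; e = 20.5 − 20 = 0.5
x=10: ŷ = 10 + 2.5·10 = 35; e = 34.3 − 35 = -0.7
x=16: ŷ = 10 + 2.5·16 = 50; e = 50.4 − 50 = 0.4
x=20: ŷ = 10 + 2.5·20 = 60; e = 57.5 − 60 = -2.5
x=22: ŷ = 10 + 2.5·22 = 65; e = 63.1 − 65 = -1.9
x=24: ŷ = 10 + 2.5·24 = 70; e = 71.2 − 70 = 1.2
x=26: ŷ = 10 + 2.5·26 = 75; e = 77.2 − 75 = 2.2
x=30: ŷ = 10 + 2.5·30 = 85; e = 85.1 − 85 = 0.1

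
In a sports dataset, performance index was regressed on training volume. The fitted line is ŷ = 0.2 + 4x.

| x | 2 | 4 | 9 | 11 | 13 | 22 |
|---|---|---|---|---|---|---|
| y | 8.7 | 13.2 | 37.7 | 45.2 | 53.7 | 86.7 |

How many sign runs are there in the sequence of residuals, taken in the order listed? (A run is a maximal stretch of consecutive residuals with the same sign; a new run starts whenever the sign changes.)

x=2: ŷ = 0.2 + 4·2 = 8.2; r = 8.7 − 8.2 = 0.5
x=4: ŷ = 0.2 + 4·4 = 16.2; r = 13.2 − 16.2 = -3
x=9: ŷ = 0.2 + 4·9 = 36.2; r = 37.7 − 36.2 = 1.5
x=11: ŷ = 0.2 + 4·11 = 44.2; r = 45.2 − 44.2 = 1
x=13: ŷ = 0.2 + 4·13 = 52.2; r = 53.7 − 52.2 = 1.5
x=22: ŷ = 0.2 + 4·22 = 88.2; r = 86.7 − 88.2 = -1.5
Signs: + − + + + −
Runs: +×1, −×1, +×3, −×1 → 4

4 runs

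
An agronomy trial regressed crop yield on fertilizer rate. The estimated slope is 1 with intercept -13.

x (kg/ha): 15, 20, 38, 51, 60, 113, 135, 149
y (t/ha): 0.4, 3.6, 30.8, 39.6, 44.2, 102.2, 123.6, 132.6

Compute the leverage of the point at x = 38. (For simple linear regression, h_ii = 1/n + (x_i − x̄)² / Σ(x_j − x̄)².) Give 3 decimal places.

h = 0.187

x̄ = (15 + 20 + 38 + 51 + 60 + 113 + 135 + 149)/8 = 72.625
Σ(x − x̄)² = 3320.64 + 2769.39 + 1198.89 + 467.641 + 159.391 + 1630.14 + 3890.64 + 5833.14 = 19269.9
h = 1/8 + (-34.625)²/19269.9 = 0.125 + 0.0622158 = 0.187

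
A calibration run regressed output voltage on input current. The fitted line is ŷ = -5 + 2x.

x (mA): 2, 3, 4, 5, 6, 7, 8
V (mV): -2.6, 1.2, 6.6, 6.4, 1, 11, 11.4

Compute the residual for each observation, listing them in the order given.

-1.6, 0.2, 3.6, 1.4, -6, 2, 0.4

x=2: ŷ = -5 + 2·2 = -1; e = -2.6 − (-1) = -1.6
x=3: ŷ = -5 + 2·3 = 1; e = 1.2 − 1 = 0.2
x=4: ŷ = -5 + 2·4 = 3; e = 6.6 − 3 = 3.6
x=5: ŷ = -5 + 2·5 = 5; e = 6.4 − 5 = 1.4
x=6: ŷ = -5 + 2·6 = 7; e = 1 − 7 = -6
x=7: ŷ = -5 + 2·7 = 9; e = 11 − 9 = 2
x=8: ŷ = -5 + 2·8 = 11; e = 11.4 − 11 = 0.4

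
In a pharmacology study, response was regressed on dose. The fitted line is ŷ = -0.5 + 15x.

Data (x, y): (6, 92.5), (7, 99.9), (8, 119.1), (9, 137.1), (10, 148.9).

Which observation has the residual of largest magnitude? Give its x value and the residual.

x=6: ŷ = -0.5 + 15·6 = 89.5; e = 92.5 − 89.5 = 3
x=7: ŷ = -0.5 + 15·7 = 104.5; e = 99.9 − 104.5 = -4.6
x=8: ŷ = -0.5 + 15·8 = 119.5; e = 119.1 − 119.5 = -0.4
x=9: ŷ = -0.5 + 15·9 = 134.5; e = 137.1 − 134.5 = 2.6
x=10: ŷ = -0.5 + 15·10 = 149.5; e = 148.9 − 149.5 = -0.6
Largest |e| is 4.6 at x = 7, residual -4.6.

x = 7, e = -4.6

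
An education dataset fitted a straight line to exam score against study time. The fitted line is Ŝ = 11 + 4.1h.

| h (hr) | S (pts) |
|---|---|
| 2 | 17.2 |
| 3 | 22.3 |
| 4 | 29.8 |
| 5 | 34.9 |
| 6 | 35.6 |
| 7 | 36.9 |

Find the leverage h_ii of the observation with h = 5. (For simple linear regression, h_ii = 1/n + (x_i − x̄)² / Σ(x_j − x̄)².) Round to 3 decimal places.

h̄ = (2 + 3 + 4 + 5 + 6 + 7)/6 = 4.5
Σ(h − h̄)² = 6.25 + 2.25 + 0.25 + 0.25 + 2.25 + 6.25 = 17.5
h = 1/6 + (0.5)²/17.5 = 0.166667 + 0.0142857 = 0.181

h = 0.181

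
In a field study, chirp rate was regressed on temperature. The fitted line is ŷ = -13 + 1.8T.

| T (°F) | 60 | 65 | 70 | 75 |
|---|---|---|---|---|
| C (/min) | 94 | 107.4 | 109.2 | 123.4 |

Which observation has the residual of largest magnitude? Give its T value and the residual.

T = 70, r = -3.8

T=60: ŷ = -13 + 1.8·60 = 95; r = 94 − 95 = -1
T=65: ŷ = -13 + 1.8·65 = 104; r = 107.4 − 104 = 3.4
T=70: ŷ = -13 + 1.8·70 = 113; r = 109.2 − 113 = -3.8
T=75: ŷ = -13 + 1.8·75 = 122; r = 123.4 − 122 = 1.4
Largest |r| is 3.8 at T = 70, residual -3.8.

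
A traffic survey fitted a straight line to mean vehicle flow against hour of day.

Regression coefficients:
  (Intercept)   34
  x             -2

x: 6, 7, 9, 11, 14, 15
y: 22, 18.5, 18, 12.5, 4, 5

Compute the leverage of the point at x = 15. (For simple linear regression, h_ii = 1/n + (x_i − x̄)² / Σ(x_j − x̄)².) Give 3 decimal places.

x̄ = (6 + 7 + 9 + 11 + 14 + 15)/6 = 10.3333
Σ(x − x̄)² = 18.7778 + 11.1111 + 1.77778 + 0.444444 + 13.4444 + 21.7778 = 67.3333
h = 1/6 + (4.66667)²/67.3333 = 0.166667 + 0.323432 = 0.490

h = 0.490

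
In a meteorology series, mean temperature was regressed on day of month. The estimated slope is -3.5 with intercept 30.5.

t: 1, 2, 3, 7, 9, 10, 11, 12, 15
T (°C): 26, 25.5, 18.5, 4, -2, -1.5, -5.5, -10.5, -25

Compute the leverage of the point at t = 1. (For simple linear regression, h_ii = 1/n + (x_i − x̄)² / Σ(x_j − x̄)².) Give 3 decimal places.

t̄ = (1 + 2 + 3 + 7 + 9 + 10 + 11 + 12 + 15)/9 = 7.77778
Σ(t − t̄)² = 45.9383 + 33.3827 + 22.8272 + 0.604938 + 1.49383 + 4.93827 + 10.3827 + 17.8272 + 52.1605 = 189.556
h = 1/9 + (-6.77778)²/189.556 = 0.111111 + 0.242347 = 0.353

h = 0.353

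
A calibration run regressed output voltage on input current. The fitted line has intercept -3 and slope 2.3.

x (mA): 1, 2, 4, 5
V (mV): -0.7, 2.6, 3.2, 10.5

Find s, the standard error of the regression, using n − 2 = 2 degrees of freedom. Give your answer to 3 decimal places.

x=1: V̂ = -3 + 2.3·1 = -0.7; r = -0.7 − (-0.7) = 0
x=2: V̂ = -3 + 2.3·2 = 1.6; r = 2.6 − 1.6 = 1
x=4: V̂ = -3 + 2.3·4 = 6.2; r = 3.2 − 6.2 = -3
x=5: V̂ = -3 + 2.3·5 = 8.5; r = 10.5 − 8.5 = 2
SSE = 0 + 1 + 9 + 4 = 14
s = √(14/2) = √7 ≈ 2.646

s = 2.646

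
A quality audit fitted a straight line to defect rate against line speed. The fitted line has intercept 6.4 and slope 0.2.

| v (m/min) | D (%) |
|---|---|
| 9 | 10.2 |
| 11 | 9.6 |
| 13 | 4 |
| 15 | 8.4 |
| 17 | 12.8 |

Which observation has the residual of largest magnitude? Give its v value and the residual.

v = 13, e = -5

v=9: ŷ = 6.4 + 0.2·9 = 8.2; e = 10.2 − 8.2 = 2
v=11: ŷ = 6.4 + 0.2·11 = 8.6; e = 9.6 − 8.6 = 1
v=13: ŷ = 6.4 + 0.2·13 = 9; e = 4 − 9 = -5
v=15: ŷ = 6.4 + 0.2·15 = 9.4; e = 8.4 − 9.4 = -1
v=17: ŷ = 6.4 + 0.2·17 = 9.8; e = 12.8 − 9.8 = 3
Largest |e| is 5 at v = 13, residual -5.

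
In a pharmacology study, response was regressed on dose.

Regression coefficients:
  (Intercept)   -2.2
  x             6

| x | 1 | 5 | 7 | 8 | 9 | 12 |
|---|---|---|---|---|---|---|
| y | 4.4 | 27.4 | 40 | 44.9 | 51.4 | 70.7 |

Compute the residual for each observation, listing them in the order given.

0.6, -0.4, 0.2, -0.9, -0.4, 0.9

x=1: ŷ = -2.2 + 6·1 = 3.8; e = 4.4 − 3.8 = 0.6
x=5: ŷ = -2.2 + 6·5 = 27.8; e = 27.4 − 27.8 = -0.4
x=7: ŷ = -2.2 + 6·7 = 39.8; e = 40 − 39.8 = 0.2
x=8: ŷ = -2.2 + 6·8 = 45.8; e = 44.9 − 45.8 = -0.9
x=9: ŷ = -2.2 + 6·9 = 51.8; e = 51.4 − 51.8 = -0.4
x=12: ŷ = -2.2 + 6·12 = 69.8; e = 70.7 − 69.8 = 0.9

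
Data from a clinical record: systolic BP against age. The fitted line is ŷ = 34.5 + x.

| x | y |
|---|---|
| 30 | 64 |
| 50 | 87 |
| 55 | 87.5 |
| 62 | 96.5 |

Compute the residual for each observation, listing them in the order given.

-0.5, 2.5, -2, 0

x=30: ŷ = 34.5 + 30 = 64.5; r = 64 − 64.5 = -0.5
x=50: ŷ = 34.5 + 50 = 84.5; r = 87 − 84.5 = 2.5
x=55: ŷ = 34.5 + 55 = 89.5; r = 87.5 − 89.5 = -2
x=62: ŷ = 34.5 + 62 = 96.5; r = 96.5 − 96.5 = 0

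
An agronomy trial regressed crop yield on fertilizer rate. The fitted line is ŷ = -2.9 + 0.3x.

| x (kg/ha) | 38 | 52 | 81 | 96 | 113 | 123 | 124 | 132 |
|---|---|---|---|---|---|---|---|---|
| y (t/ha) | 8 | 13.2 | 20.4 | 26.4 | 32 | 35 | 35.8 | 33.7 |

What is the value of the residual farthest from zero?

r = -3

x=38: ŷ = -2.9 + 0.3·38 = 8.5; r = 8 − 8.5 = -0.5
x=52: ŷ = -2.9 + 0.3·52 = 12.7; r = 13.2 − 12.7 = 0.5
x=81: ŷ = -2.9 + 0.3·81 = 21.4; r = 20.4 − 21.4 = -1
x=96: ŷ = -2.9 + 0.3·96 = 25.9; r = 26.4 − 25.9 = 0.5
x=113: ŷ = -2.9 + 0.3·113 = 31; r = 32 − 31 = 1
x=123: ŷ = -2.9 + 0.3·123 = 34; r = 35 − 34 = 1
x=124: ŷ = -2.9 + 0.3·124 = 34.3; r = 35.8 − 34.3 = 1.5
x=132: ŷ = -2.9 + 0.3·132 = 36.7; r = 33.7 − 36.7 = -3
Largest |r| is 3 at x = 132, residual -3.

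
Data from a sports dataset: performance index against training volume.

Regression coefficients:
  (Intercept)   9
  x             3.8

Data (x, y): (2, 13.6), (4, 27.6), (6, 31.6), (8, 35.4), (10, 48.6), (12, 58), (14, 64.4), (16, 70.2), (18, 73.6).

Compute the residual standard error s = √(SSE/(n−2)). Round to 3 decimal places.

x=2: ŷ = 9 + 3.8·2 = 16.6; e = 13.6 − 16.6 = -3
x=4: ŷ = 9 + 3.8·4 = 24.2; e = 27.6 − 24.2 = 3.4
x=6: ŷ = 9 + 3.8·6 = 31.8; e = 31.6 − 31.8 = -0.2
x=8: ŷ = 9 + 3.8·8 = 39.4; e = 35.4 − 39.4 = -4
x=10: ŷ = 9 + 3.8·10 = 47; e = 48.6 − 47 = 1.6
x=12: ŷ = 9 + 3.8·12 = 54.6; e = 58 − 54.6 = 3.4
x=14: ŷ = 9 + 3.8·14 = 62.2; e = 64.4 − 62.2 = 2.2
x=16: ŷ = 9 + 3.8·16 = 69.8; e = 70.2 − 69.8 = 0.4
x=18: ŷ = 9 + 3.8·18 = 77.4; e = 73.6 − 77.4 = -3.8
SSE = 9 + 11.56 + 0.04 + 16 + 2.56 + 11.56 + 4.84 + 0.16 + 14.44 = 70.16
s = √(70.16/7) = √10.0229 ≈ 3.166

s = 3.166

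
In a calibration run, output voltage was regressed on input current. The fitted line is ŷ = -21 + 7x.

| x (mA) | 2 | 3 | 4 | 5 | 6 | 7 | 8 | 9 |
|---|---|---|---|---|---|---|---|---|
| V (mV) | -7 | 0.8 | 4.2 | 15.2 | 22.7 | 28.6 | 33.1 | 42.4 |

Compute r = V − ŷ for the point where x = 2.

r = 0

ŷ = -21 + 7·2 = -7
r = -7 − (-7) = 0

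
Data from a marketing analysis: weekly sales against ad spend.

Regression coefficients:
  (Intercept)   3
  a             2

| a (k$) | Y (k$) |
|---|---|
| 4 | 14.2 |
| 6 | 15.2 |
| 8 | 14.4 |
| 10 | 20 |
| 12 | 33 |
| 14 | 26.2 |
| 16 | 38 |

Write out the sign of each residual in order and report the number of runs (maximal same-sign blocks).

a=4: ŷ = 3 + 2·4 = 11; r = 14.2 − 11 = 3.2
a=6: ŷ = 3 + 2·6 = 15; r = 15.2 − 15 = 0.2
a=8: ŷ = 3 + 2·8 = 19; r = 14.4 − 19 = -4.6
a=10: ŷ = 3 + 2·10 = 23; r = 20 − 23 = -3
a=12: ŷ = 3 + 2·12 = 27; r = 33 − 27 = 6
a=14: ŷ = 3 + 2·14 = 31; r = 26.2 − 31 = -4.8
a=16: ŷ = 3 + 2·16 = 35; r = 38 − 35 = 3
Signs: + + − − + − +
Runs: +×2, −×2, +×1, −×1, +×1 → 5

5 runs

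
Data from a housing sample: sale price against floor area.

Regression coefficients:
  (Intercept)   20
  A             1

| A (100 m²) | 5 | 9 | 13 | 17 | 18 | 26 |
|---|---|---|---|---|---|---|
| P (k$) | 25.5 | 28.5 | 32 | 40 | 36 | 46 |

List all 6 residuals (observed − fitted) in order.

0.5, -0.5, -1, 3, -2, 0

A=5: P̂ = 20 + 5 = 25; e = 25.5 − 25 = 0.5
A=9: P̂ = 20 + 9 = 29; e = 28.5 − 29 = -0.5
A=13: P̂ = 20 + 13 = 33; e = 32 − 33 = -1
A=17: P̂ = 20 + 17 = 37; e = 40 − 37 = 3
A=18: P̂ = 20 + 18 = 38; e = 36 − 38 = -2
A=26: P̂ = 20 + 26 = 46; e = 46 − 46 = 0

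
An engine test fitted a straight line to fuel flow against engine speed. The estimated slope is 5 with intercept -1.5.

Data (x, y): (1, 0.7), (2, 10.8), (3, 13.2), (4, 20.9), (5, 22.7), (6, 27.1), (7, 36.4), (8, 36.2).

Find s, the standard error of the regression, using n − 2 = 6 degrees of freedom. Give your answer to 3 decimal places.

x=1: ŷ = -1.5 + 5·1 = 3.5; e = 0.7 − 3.5 = -2.8
x=2: ŷ = -1.5 + 5·2 = 8.5; e = 10.8 − 8.5 = 2.3
x=3: ŷ = -1.5 + 5·3 = 13.5; e = 13.2 − 13.5 = -0.3
x=4: ŷ = -1.5 + 5·4 = 18.5; e = 20.9 − 18.5 = 2.4
x=5: ŷ = -1.5 + 5·5 = 23.5; e = 22.7 − 23.5 = -0.8
x=6: ŷ = -1.5 + 5·6 = 28.5; e = 27.1 − 28.5 = -1.4
x=7: ŷ = -1.5 + 5·7 = 33.5; e = 36.4 − 33.5 = 2.9
x=8: ŷ = -1.5 + 5·8 = 38.5; e = 36.2 − 38.5 = -2.3
SSE = 7.84 + 5.29 + 0.09 + 5.76 + 0.64 + 1.96 + 8.41 + 5.29 = 35.28
s = √(35.28/6) = √5.88 ≈ 2.425

s = 2.425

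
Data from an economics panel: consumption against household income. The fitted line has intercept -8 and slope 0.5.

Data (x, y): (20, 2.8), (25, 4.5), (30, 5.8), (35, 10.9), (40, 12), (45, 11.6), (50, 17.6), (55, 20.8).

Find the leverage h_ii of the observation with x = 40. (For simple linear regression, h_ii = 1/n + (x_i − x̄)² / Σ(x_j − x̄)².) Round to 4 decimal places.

x̄ = (20 + 25 + 30 + 35 + 40 + 45 + 50 + 55)/8 = 37.5
Σ(x − x̄)² = 306.25 + 156.25 + 56.25 + 6.25 + 6.25 + 56.25 + 156.25 + 306.25 = 1050
h = 1/8 + (2.5)²/1050 = 0.125 + 0.00595238 = 0.1310

h = 0.1310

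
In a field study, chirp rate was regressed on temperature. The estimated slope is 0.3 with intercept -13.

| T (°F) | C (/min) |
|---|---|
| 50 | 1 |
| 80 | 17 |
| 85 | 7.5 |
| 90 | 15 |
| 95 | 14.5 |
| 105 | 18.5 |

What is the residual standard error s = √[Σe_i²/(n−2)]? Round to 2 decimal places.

T=50: Ĉ = -13 + 0.3·50 = 2; e = 1 − 2 = -1
T=80: Ĉ = -13 + 0.3·80 = 11; e = 17 − 11 = 6
T=85: Ĉ = -13 + 0.3·85 = 12.5; e = 7.5 − 12.5 = -5
T=90: Ĉ = -13 + 0.3·90 = 14; e = 15 − 14 = 1
T=95: Ĉ = -13 + 0.3·95 = 15.5; e = 14.5 − 15.5 = -1
T=105: Ĉ = -13 + 0.3·105 = 18.5; e = 18.5 − 18.5 = 0
SSE = 1 + 36 + 25 + 1 + 1 + 0 = 64
s = √(64/4) = √16 ≈ 4.00

s = 4.00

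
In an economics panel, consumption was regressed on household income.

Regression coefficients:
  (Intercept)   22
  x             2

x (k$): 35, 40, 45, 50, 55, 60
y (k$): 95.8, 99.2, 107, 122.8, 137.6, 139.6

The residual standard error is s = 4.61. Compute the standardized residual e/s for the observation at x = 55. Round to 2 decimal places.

1.21

ŷ = 22 + 2·55 = 132
e = 137.6 − 132 = 5.6
e/s = 5.6 / 4.61 = 1.21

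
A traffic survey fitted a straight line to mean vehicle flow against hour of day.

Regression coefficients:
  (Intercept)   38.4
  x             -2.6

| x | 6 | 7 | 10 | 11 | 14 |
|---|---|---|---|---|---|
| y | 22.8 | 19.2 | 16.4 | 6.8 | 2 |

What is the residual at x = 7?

e = -1

ŷ = 38.4 − 2.6·7 = 20.2
e = 19.2 − 20.2 = -1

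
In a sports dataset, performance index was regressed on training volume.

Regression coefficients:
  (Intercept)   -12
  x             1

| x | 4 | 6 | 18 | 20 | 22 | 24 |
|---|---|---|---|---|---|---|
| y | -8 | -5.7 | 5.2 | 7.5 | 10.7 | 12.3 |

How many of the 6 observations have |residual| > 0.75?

1

x=4: ŷ = -12 + 4 = -8; e = -8 − (-8) = 0
x=6: ŷ = -12 + 6 = -6; e = -5.7 − (-6) = 0.3
x=18: ŷ = -12 + 18 = 6; e = 5.2 − 6 = -0.8
x=20: ŷ = -12 + 20 = 8; e = 7.5 − 8 = -0.5
x=22: ŷ = -12 + 22 = 10; e = 10.7 − 10 = 0.7
x=24: ŷ = -12 + 24 = 12; e = 12.3 − 12 = 0.3
|e| > 0.75: x=18 (|e|=0.8) → 1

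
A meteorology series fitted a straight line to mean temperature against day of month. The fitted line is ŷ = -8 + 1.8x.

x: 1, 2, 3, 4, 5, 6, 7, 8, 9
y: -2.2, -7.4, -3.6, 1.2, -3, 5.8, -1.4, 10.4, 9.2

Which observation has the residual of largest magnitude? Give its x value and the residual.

x = 7, r = -6

x=1: ŷ = -8 + 1.8·1 = -6.2; r = -2.2 − (-6.2) = 4
x=2: ŷ = -8 + 1.8·2 = -4.4; r = -7.4 − (-4.4) = -3
x=3: ŷ = -8 + 1.8·3 = -2.6; r = -3.6 − (-2.6) = -1
x=4: ŷ = -8 + 1.8·4 = -0.8; r = 1.2 − (-0.8) = 2
x=5: ŷ = -8 + 1.8·5 = 1; r = -3 − 1 = -4
x=6: ŷ = -8 + 1.8·6 = 2.8; r = 5.8 − 2.8 = 3
x=7: ŷ = -8 + 1.8·7 = 4.6; r = -1.4 − 4.6 = -6
x=8: ŷ = -8 + 1.8·8 = 6.4; r = 10.4 − 6.4 = 4
x=9: ŷ = -8 + 1.8·9 = 8.2; r = 9.2 − 8.2 = 1
Largest |r| is 6 at x = 7, residual -6.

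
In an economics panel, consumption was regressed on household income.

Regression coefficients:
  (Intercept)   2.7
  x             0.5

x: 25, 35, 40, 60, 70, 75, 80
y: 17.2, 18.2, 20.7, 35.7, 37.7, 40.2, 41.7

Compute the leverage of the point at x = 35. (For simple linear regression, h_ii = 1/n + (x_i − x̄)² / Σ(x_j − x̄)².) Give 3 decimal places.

x̄ = (25 + 35 + 40 + 60 + 70 + 75 + 80)/7 = 55
Σ(x − x̄)² = 900 + 400 + 225 + 25 + 225 + 400 + 625 = 2800
h = 1/7 + (-20)²/2800 = 0.142857 + 0.142857 = 0.286

h = 0.286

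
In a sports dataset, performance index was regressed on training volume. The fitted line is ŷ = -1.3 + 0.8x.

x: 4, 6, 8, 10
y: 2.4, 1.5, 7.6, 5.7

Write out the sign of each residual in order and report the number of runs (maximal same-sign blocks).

x=4: ŷ = -1.3 + 0.8·4 = 1.9; r = 2.4 − 1.9 = 0.5
x=6: ŷ = -1.3 + 0.8·6 = 3.5; r = 1.5 − 3.5 = -2
x=8: ŷ = -1.3 + 0.8·8 = 5.1; r = 7.6 − 5.1 = 2.5
x=10: ŷ = -1.3 + 0.8·10 = 6.7; r = 5.7 − 6.7 = -1
Signs: + − + −
Runs: +×1, −×1, +×1, −×1 → 4

4 runs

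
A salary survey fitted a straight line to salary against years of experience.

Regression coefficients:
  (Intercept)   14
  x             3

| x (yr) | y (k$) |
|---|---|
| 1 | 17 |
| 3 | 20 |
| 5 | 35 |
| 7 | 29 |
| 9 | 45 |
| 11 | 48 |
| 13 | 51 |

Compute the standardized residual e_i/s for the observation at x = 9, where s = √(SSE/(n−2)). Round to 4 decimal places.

0.8856

x=1: ŷ = 14 + 3·1 = 17; e = 17 − 17 = 0
x=3: ŷ = 14 + 3·3 = 23; e = 20 − 23 = -3
x=5: ŷ = 14 + 3·5 = 29; e = 35 − 29 = 6
x=7: ŷ = 14 + 3·7 = 35; e = 29 − 35 = -6
x=9: ŷ = 14 + 3·9 = 41; e = 45 − 41 = 4
x=11: ŷ = 14 + 3·11 = 47; e = 48 − 47 = 1
x=13: ŷ = 14 + 3·13 = 53; e = 51 − 53 = -2
SSE = 0 + 9 + 36 + 36 + 16 + 1 + 4 = 102
s = √(102/5) = 4.51664
e/s = 4 / 4.51664 = 0.8856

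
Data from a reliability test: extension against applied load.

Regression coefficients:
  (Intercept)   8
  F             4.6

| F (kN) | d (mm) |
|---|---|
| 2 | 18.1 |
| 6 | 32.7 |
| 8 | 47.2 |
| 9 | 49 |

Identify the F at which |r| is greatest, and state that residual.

F = 6, r = -2.9

F=2: d̂ = 8 + 4.6·2 = 17.2; r = 18.1 − 17.2 = 0.9
F=6: d̂ = 8 + 4.6·6 = 35.6; r = 32.7 − 35.6 = -2.9
F=8: d̂ = 8 + 4.6·8 = 44.8; r = 47.2 − 44.8 = 2.4
F=9: d̂ = 8 + 4.6·9 = 49.4; r = 49 − 49.4 = -0.4
Largest |r| is 2.9 at F = 6, residual -2.9.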